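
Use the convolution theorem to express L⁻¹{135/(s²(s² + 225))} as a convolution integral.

135/(s²(s² + 225)) = (1/s²)·(135/(s² + 225)) = L{t}·L{9·sin(15t)}. So f(t) = t*(9·sin(15t)) = ∫₀ᵗ 9τ·sin(15(t-τ)) dτ

Final answer: ∫₀ᵗ 9τ·sin(15(t-τ)) dτ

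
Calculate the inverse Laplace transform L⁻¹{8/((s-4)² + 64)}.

Using frequency shift, L⁻¹{8/((s-4)² + 64)} = e^(4t)·sin(8t)

Final answer: e^(4t)·sin(8t)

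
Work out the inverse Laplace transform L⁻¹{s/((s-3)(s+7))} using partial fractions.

Using partial fractions, f(t) = (3e^(3t) + 7e^(-7t))/10

Final answer: (3e^(3t) + 7e^(-7t))/10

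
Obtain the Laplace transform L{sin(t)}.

L{sin(ωt)} = ω/(s² + ω²), so L{sin(t)} = 1/(s² + 1)

Final answer: 1/(s² + 1)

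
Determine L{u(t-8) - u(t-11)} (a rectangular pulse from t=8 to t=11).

L{u(t-a)} = e^(-as)/s. L{u(t-8) - u(t-11)} = (e^(-8s) - e^(-11s))/s

Final answer: (e^(-8s) - e^(-11s))/s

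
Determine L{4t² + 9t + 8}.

L{4t² + 9t + 8} = 4·2/s³ + 9/s² + 8/s = 8/s³ + 9/s² + 8/s

Final answer: 8/s³ + 9/s² + 8/s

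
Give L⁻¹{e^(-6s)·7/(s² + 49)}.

L⁻¹{7/(s² + 49)} = sin(7t). By the time shift theorem, L⁻¹{e^(-as)F(s)} = u(t-a)f(t-a) with a=6, so L⁻¹{e^(-6s)·7/(s² + 49)} = u(t-6)·sin(7(t-6))

Final answer: u(t-6)·sin(7(t-6))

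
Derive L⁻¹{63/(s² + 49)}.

This is the form c·a/(s² + a²) with a = 7, c = 9. L⁻¹ = 9·sin(7t)

Final answer: 9·sin(7t)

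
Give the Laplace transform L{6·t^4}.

L{t^n} = n!/s^(n+1), so L{t^4} = 24/s^5. Then L{6·t^4} = 6·24/s^5 = 144/s^5

Final answer: 144/s^5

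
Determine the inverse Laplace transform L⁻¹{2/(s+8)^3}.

L⁻¹{n!/(s-a)^(n+1)} = t^n·e^(at), so L⁻¹{2/(s+8)^3} = t^2·e^(-8t)

Final answer: t^2·e^(-8t)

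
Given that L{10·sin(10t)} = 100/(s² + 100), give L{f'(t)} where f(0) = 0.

L{f'(t)} = s·F(s) - f(0) = s·100/(s² + 100) - 0 = 100s/(s² + 100)

Final answer: 100s/(s² + 100)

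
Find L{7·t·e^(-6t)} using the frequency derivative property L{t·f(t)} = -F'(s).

L{e^(-6t)} = 1/(s+6). By frequency derivative: L{t·e^(-6t)} = -d/ds[1/(s+6)] = -(-1)/(s+6)² = 1/(s+6)². Then L{7·t·e^(-6t)} = 7·1/(s+6)² = 7/(s+6)²

Final answer: 7/(s+6)²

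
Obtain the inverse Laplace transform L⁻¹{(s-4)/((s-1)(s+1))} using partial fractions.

Using partial fractions, f(t) = (-3e^t + 5e^(-t))/2

Final answer: (-3e^t + 5e^(-t))/2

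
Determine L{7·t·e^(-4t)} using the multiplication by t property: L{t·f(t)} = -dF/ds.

Using L{t^n·e^(at)} = n!/(s-a)^(n+1), L{t·e^(-4t)} = 1/(s+4)^2, so L{7·t·e^(-4t)} = 7·1/(s+4)^2 = 7/(s+4)^2

Final answer: 7/(s+4)^2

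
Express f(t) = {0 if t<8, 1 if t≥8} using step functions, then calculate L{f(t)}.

f(t) = u(t-8). L{u(t-8)} = e^(-8s)/s, so L{f(t)} = e^(-8s)/s

Final answer: e^(-8s)/s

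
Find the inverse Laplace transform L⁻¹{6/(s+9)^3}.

L⁻¹{n!/(s-a)^(n+1)} = t^n·e^(at) with n=2, a=-9. So L⁻¹{2/(s+9)^3} = t^2·e^(-9t), and L⁻¹{6/(s+9)^3} = (6/2)·t^2·e^(-9t) = 3·t^2·e^(-9t)

Final answer: 3·t^2·e^(-9t)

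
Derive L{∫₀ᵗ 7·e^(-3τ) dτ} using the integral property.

L{∫₀ᵗ f(τ)dτ} = F(s)/s with F(s) = 7/(s+3), so L{∫₀ᵗ 7·e^(-3τ) dτ} = 7/(s(s+3))

Final answer: 7/(s(s+3))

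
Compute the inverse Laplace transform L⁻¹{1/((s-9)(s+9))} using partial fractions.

Decompose: A/(s-9) + B/(s+9). A = 1/18, B = -1/18. f(t) = (e^(9t) - e^(-9t))/18

Final answer: (e^(9t) - e^(-9t))/18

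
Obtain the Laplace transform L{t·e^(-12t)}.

L{t^n·e^(at)} = n!/(s-a)^(n+1), so L{t·e^(-12t)} = 1/(s+12)^2

Final answer: 1/(s+12)^2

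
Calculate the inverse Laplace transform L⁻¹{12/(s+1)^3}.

L⁻¹{n!/(s-a)^(n+1)} = t^n·e^(at) with n=2, a=-1. So L⁻¹{2/(s+1)^3} = t^2·e^(-t), and L⁻¹{12/(s+1)^3} = (12/2)·t^2·e^(-t) = 6·t^2·e^(-t)

Final answer: 6·t^2·e^(-t)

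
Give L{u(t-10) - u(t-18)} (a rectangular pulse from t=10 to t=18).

L{u(t-a)} = e^(-as)/s. L{u(t-10) - u(t-18)} = (e^(-10s) - e^(-18s))/s

Final answer: (e^(-10s) - e^(-18s))/s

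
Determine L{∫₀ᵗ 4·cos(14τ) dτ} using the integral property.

L{∫₀ᵗ f(τ)dτ} = F(s)/s with F(s) = 4s/(s² + 196), so the result is (4s/(s² + 196))/s = 4/(s² + 196)

Final answer: 4/(s² + 196)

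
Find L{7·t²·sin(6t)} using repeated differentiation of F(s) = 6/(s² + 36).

F(s) = 6/(s² + 36). F'(s) = -12s/(s² + 36)². F''(s) = -12(36 - 3s²)/(s² + 36)³ = (36s² - 432)/(s² + 36)³. So L{t²·sin(6t)} = (-1)² F''(s) = (36s² - 432)/(s² + 36)³. Then L{7·t²·sin(6t)} = 7·(36s² - 432)/(s² + 36)³ = (252s² - 3024)/(s² + 36)³

Final answer: (252s² - 3024)/(s² + 36)³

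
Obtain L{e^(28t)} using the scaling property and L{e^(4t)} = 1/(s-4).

Using L{f(at)} = (1/a)F(s/a) with a=7 and f(t) = e^(4t): L{e^(28t)} = (1/7) · 1/((s/7)-4) = (1/7) · 7/(s-28) = 1/(s-28)

Final answer: 1/(s-28)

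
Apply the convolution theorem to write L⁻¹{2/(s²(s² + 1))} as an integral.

2/(s²(s² + 1)) = (1/s²)·(2/(s² + 1)) = L{t}·L{2·sin(t)}. So f(t) = t*(2·sin(t)) = ∫₀ᵗ 2τ·sin((t-τ)) dτ

Final answer: ∫₀ᵗ 2τ·sin((t-τ)) dτ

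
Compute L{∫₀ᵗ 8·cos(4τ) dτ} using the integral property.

L{∫₀ᵗ f(τ)dτ} = F(s)/s with F(s) = 8s/(s² + 16), so the result is (8s/(s² + 16))/s = 8/(s² + 16)

Final answer: 8/(s² + 16)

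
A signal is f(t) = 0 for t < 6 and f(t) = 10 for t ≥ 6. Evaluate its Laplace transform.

f(t) = 10·u(t-6). L{u(t-6)} = e^(-6s)/s, so L{f(t)} = 10·e^(-6s)/s

Final answer: 10·e^(-6s)/s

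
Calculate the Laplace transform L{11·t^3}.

L{t^n} = n!/s^(n+1), so L{t^3} = 6/s^4. Then L{11·t^3} = 11·6/s^4 = 66/s^4

Final answer: 66/s^4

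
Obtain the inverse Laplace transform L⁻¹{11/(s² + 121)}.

L⁻¹{11/(s² + 121)} = sin(11t)

Final answer: sin(11t)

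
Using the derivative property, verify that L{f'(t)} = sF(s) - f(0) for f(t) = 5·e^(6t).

f'(t) = 30e^(6t). Direct: L{f'(t)} = 30/(s-6). Property: s·5/(s-6) - 5 = (5s - 5(s-6))/(s-6) = 30/(s-6). ✓

Final answer: 30/(s-6)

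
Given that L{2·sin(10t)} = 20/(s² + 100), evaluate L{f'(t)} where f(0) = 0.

L{f'(t)} = s·F(s) - f(0) = s·20/(s² + 100) - 0 = 20s/(s² + 100)

Final answer: 20s/(s² + 100)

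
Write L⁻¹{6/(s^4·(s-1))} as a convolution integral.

6/(s^4·(s-1)) = (6/s^4)·(1/(s-1)) = L{t^3}·L{e^t}. So f(t) = t^3*e^t = ∫₀ᵗ τ^3·e^(t-τ) dτ

Final answer: ∫₀ᵗ τ^3·e^(t-τ) dτ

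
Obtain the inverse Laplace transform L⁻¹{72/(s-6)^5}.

L⁻¹{n!/(s-a)^(n+1)} = t^n·e^(at) with n=4, a=6. So L⁻¹{24/(s-6)^5} = t^4·e^(6t), and L⁻¹{72/(s-6)^5} = (72/24)·t^4·e^(6t) = 3·t^4·e^(6t)

Final answer: 3·t^4·e^(6t)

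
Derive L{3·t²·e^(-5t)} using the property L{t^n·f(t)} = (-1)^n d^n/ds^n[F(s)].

L{e^(-5t)} = 1/(s+5). d/ds[1/(s+5)] = -1/(s+5)². d²/ds²[1/(s+5)] = 2/(s+5)³. So L{t²·e^(-5t)} = (-1)² · 2/(s+5)³ = 2/(s+5)³. Then L{3·t²·e^(-5t)} = 3·2/(s+5)³ = 6/(s+5)³

Final answer: 6/(s+5)³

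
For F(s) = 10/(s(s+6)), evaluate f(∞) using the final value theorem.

f(∞) = lim_{s→0} s·10/(s(s+6)) = lim_{s→0} 10/(s+6) = 10/6 = 5/3

Final answer: 5/3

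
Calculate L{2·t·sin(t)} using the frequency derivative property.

L{sin(t)} = 1/(s² + 1). By L{t·f(t)} = -F'(s): -d/ds[1/(s² + 1)] = -(1)·(-2s)/(s² + 1)² = 2s/(s² + 1)². Then L{2·t·sin(t)} = 2·2s/(s² + 1)² = 4s/(s² + 1)²

Final answer: 4s/(s² + 1)²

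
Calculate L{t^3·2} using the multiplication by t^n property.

L{2} = 2/s. d^1/ds^1[1/s] = -1/s². d^2/ds^2[1/s] = 2/s^3. d^3/ds^3[1/s] = -6/s^4. So L{t^3} = (-1)^{3}·-6/s^4 = 6/s^4. Then L{t^3·2} = 2·6/s^4 = 12/s^4

Final answer: 12/s^4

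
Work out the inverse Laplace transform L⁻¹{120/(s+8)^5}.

L⁻¹{n!/(s-a)^(n+1)} = t^n·e^(at) with n=4, a=-8. So L⁻¹{24/(s+8)^5} = t^4·e^(-8t), and L⁻¹{120/(s+8)^5} = (120/24)·t^4·e^(-8t) = 5·t^4·e^(-8t)

Final answer: 5·t^4·e^(-8t)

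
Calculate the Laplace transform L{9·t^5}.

L{t^n} = n!/s^(n+1), so L{t^5} = 120/s^6. Then L{9·t^5} = 9·120/s^6 = 1080/s^6

Final answer: 1080/s^6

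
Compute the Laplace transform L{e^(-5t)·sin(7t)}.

L{e^(at)·sin(ωt)} = ω/((s-a)² + ω²), so L{e^(-5t)·sin(7t)} = 7/((s+5)² + 49)

Final answer: 7/((s+5)² + 49)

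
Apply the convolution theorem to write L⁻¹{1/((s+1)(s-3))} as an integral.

1/((s+1)(s-3)) = (1/(s+1))·(1/(s-3)) = L{e^(-t)}·L{e^(3t)}. So f(t) = e^(-t)*e^(3t) = ∫₀ᵗ e^(-τ)·e^(3(t-τ)) dτ

Final answer: ∫₀ᵗ e^(-τ)·e^(3(t-τ)) dτ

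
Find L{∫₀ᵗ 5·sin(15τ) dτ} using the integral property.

L{∫₀ᵗ f(τ)dτ} = F(s)/s with F(s) = 75/(s² + 225), so the result is (75/(s² + 225))/s = 75/(s(s² + 225))

Final answer: 75/(s(s² + 225))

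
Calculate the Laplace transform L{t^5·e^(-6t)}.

L{t^n·e^(at)} = n!/(s-a)^(n+1), so L{t^5·e^(-6t)} = 120/(s+6)^6

Final answer: 120/(s+6)^6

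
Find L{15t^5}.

L{t^n} = n!/s^(n+1). So L{15t^5} = 15·5!/s^6 = 1800/s^6

Final answer: 1800/s^6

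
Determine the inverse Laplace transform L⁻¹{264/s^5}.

L⁻¹{n!/s^(n+1)} = t^n with n=4. So L⁻¹{24/s^5} = t^4, and L⁻¹{264/s^5} = (264/24)·t^4 = 11·t^4

Final answer: 11·t^4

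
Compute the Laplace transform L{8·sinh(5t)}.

L{sinh(ωt)} = ω/(s² - ω²), so L{sinh(5t)} = 5/(s² - 25). Then L{8·sinh(5t)} = 8·5/(s² - 25) = 40/(s² - 25)

Final answer: 40/(s² - 25)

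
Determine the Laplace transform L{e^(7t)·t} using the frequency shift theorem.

L{e^(at)·t^n} = n!/(s-a)^(n+1), so L{e^(7t)·t} = 1/(s-7)^2

Final answer: 1/(s-7)^2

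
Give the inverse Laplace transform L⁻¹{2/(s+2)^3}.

L⁻¹{n!/(s-a)^(n+1)} = t^n·e^(at), so L⁻¹{2/(s+2)^3} = t^2·e^(-2t)

Final answer: t^2·e^(-2t)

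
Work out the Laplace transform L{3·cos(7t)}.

L{cos(ωt)} = s/(s² + ω²), so L{cos(7t)} = s/(s² + 49). Then L{3·cos(7t)} = 3·s/(s² + 49) = 3s/(s² + 49)

Final answer: 3s/(s² + 49)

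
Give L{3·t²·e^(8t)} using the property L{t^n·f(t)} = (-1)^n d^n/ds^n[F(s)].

L{e^(8t)} = 1/(s-8). d/ds[1/(s-8)] = -1/(s-8)². d²/ds²[1/(s-8)] = 2/(s-8)³. So L{t²·e^(8t)} = (-1)² · 2/(s-8)³ = 2/(s-8)³. Then L{3·t²·e^(8t)} = 3·2/(s-8)³ = 6/(s-8)³

Final answer: 6/(s-8)³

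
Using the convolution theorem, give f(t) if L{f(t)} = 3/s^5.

3/s^5 = (3/s)·(1/s^4) = L{3}·L{t^3/6}. By convolution, f(t) = 3*t^3/6 = ∫₀ᵗ 3·τ^3/6 dτ = 3·t^4/24

Final answer: 3·t^4/24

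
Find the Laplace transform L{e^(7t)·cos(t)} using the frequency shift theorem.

Frequency shift: L{e^(at)f(t)} = F(s-a). L{e^(7t)·cos(t)} = (s-7)/((s-7)² + 1)

Final answer: (s-7)/((s-7)² + 1)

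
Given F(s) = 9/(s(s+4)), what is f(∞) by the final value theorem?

f(∞) = lim_{s→0} s·9/(s(s+4)) = lim_{s→0} 9/(s+4) = 9/4 = 9/4

Final answer: 9/4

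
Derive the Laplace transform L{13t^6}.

L{13t^6} = 13 · L{t^6} = 13 · 720/s^7 = 9360/s^7

Final answer: 9360/s^7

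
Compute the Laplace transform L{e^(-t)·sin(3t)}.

L{e^(at)·sin(ωt)} = ω/((s-a)² + ω²), so L{e^(-t)·sin(3t)} = 3/((s+1)² + 9)

Final answer: 3/((s+1)² + 9)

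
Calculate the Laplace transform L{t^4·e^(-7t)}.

L{t^n·e^(at)} = n!/(s-a)^(n+1), so L{t^4·e^(-7t)} = 24/(s+7)^5

Final answer: 24/(s+7)^5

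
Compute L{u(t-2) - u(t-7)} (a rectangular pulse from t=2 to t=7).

L{u(t-a)} = e^(-as)/s. L{u(t-2) - u(t-7)} = (e^(-2s) - e^(-7s))/s

Final answer: (e^(-2s) - e^(-7s))/s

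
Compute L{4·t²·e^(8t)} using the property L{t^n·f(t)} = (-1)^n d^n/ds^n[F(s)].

L{e^(8t)} = 1/(s-8). d/ds[1/(s-8)] = -1/(s-8)². d²/ds²[1/(s-8)] = 2/(s-8)³. So L{t²·e^(8t)} = (-1)² · 2/(s-8)³ = 2/(s-8)³. Then L{4·t²·e^(8t)} = 4·2/(s-8)³ = 8/(s-8)³

Final answer: 8/(s-8)³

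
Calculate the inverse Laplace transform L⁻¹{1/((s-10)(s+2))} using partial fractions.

Decompose: A/(s-10) + B/(s+2). A = 1/12, B = -1/12. f(t) = (e^(10t) - e^(-2t))/12

Final answer: (e^(10t) - e^(-2t))/12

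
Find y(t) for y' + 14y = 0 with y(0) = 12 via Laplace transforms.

L{y'} + 14L{y} = 0. sY - 12 + 14Y = 0. Y(s+14) = 12. Y = 12/(s+14)

Final answer: y(t) = 12e^(-14t)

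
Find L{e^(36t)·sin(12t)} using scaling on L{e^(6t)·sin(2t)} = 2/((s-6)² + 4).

Scaling with a=6: L{e^(36t)·sin(12t)} = (1/6) · 2/((s/6-6)² + 4). Simplifying: 12/((s-36)² + 144)

Final answer: 12/((s-36)² + 144)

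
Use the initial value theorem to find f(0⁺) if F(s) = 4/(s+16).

f(0⁺) = lim_{s→∞} s·4/(s+16) = lim_{s→∞} 4s/(s+16) = 4

Final answer: 4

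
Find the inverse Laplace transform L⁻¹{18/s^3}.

L⁻¹{n!/s^(n+1)} = t^n with n=2. So L⁻¹{2/s^3} = t^2, and L⁻¹{18/s^3} = (18/2)·t^2 = 9·t^2

Final answer: 9·t^2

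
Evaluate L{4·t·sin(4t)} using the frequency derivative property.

L{sin(4t)} = 4/(s² + 16). By L{t·f(t)} = -F'(s): -d/ds[4/(s² + 16)] = -(4)·(-2s)/(s² + 16)² = 8s/(s² + 16)². Then L{4·t·sin(4t)} = 4·8s/(s² + 16)² = 32s/(s² + 16)²

Final answer: 32s/(s² + 16)²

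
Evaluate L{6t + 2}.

L{6t + 2} = 6·L{t} + 2·L{1} = 6/s² + 2/s

Final answer: 6/s² + 2/s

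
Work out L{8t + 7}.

L{8t + 7} = 8·L{t} + 7·L{1} = 8/s² + 7/s

Final answer: 8/s² + 7/s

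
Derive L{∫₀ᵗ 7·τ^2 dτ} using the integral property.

L{∫₀ᵗ f(τ)dτ} = F(s)/s with f(t) = 7t^2. F(s) = 14/s^3, so L{∫₀ᵗ 7·τ^2 dτ} = (14/s^3)/s = 14/s^4. (Check: ∫₀ᵗ 7·τ^2 dτ = 7t^3/3.)

Final answer: 14/s^4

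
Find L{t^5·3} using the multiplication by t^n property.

L{3} = 3/s. d^1/ds^1[1/s] = -1/s². d^2/ds^2[1/s] = 2/s^3. d^3/ds^3[1/s] = -6/s^4. d^4/ds^4[1/s] = 24/s^5. d^5/ds^5[1/s] = -120/s^6. So L{t^5} = (-1)^{5}·-120/s^6 = 120/s^6. Then L{t^5·3} = 3·120/s^6 = 360/s^6

Final answer: 360/s^6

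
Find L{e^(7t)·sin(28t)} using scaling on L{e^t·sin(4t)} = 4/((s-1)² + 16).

Scaling with a=7: L{e^(7t)·sin(28t)} = (1/7) · 4/((s/7-1)² + 16). Simplifying: 28/((s-7)² + 784)

Final answer: 28/((s-7)² + 784)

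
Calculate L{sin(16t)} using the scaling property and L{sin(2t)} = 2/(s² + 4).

Using L{f(at)} = (1/a)F(s/a) with a=8: L{sin(16t)} = (1/8) · 2/((s/8)² + 4) = (1/8) · 2·64/(s² + 256) = 16/(s² + 256)

Final answer: 16/(s² + 256)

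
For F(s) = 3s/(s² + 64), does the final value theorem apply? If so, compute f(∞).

The final value theorem requires all poles of sF(s) in the left half-plane. sF(s) = 3s²/(s² + 64) has poles at s = ±8i (imaginary axis). Theorem does NOT apply (oscillatory system).

Final answer: Not applicable (oscillatory)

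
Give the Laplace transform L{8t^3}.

L{8t^3} = 8 · L{t^3} = 8 · 6/s^4 = 48/s^4

Final answer: 48/s^4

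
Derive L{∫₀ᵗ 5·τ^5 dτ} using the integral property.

L{∫₀ᵗ f(τ)dτ} = F(s)/s with f(t) = 5t^5. F(s) = 600/s^6, so L{∫₀ᵗ 5·τ^5 dτ} = (600/s^6)/s = 600/s^7. (Check: ∫₀ᵗ 5·τ^5 dτ = 5t^6/6.)

Final answer: 600/s^7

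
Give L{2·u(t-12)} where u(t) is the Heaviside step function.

L{u(t-a)} = e^(-as)/s. Here a=12, so L{u(t-12)} = e^(-12s)/s, and L{2·u(t-12)} = 2·e^(-12s)/s

Final answer: 2·e^(-12s)/s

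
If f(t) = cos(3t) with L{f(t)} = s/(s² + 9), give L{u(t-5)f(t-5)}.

Time shift theorem: L{u(t-a)f(t-a)} = e^(-as)F(s). Here a=5, F(s) = s/(s² + 9), so L{u(t-5)f(t-5)} = e^(-5s)·s/(s² + 9)

Final answer: e^(-5s)·s/(s² + 9)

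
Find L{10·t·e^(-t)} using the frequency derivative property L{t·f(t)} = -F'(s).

L{e^(-t)} = 1/(s+1). By frequency derivative: L{t·e^(-t)} = -d/ds[1/(s+1)] = -(-1)/(s+1)² = 1/(s+1)². Then L{10·t·e^(-t)} = 10·1/(s+1)² = 10/(s+1)²

Final answer: 10/(s+1)²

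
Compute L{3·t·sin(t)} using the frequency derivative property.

L{sin(t)} = 1/(s² + 1). By L{t·f(t)} = -F'(s): -d/ds[1/(s² + 1)] = -(1)·(-2s)/(s² + 1)² = 2s/(s² + 1)². Then L{3·t·sin(t)} = 3·2s/(s² + 1)² = 6s/(s² + 1)²

Final answer: 6s/(s² + 1)²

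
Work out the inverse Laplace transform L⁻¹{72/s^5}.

L⁻¹{n!/s^(n+1)} = t^n with n=4. So L⁻¹{24/s^5} = t^4, and L⁻¹{72/s^5} = (72/24)·t^4 = 3·t^4

Final answer: 3·t^4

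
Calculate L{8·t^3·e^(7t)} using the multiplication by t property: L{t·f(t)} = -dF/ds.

Using L{t^n·e^(at)} = n!/(s-a)^(n+1), L{t^3·e^(7t)} = 6/(s-7)^4, so L{8·t^3·e^(7t)} = 8·6/(s-7)^4 = 48/(s-7)^4

Final answer: 48/(s-7)^4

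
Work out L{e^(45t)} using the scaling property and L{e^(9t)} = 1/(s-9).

Using L{f(at)} = (1/a)F(s/a) with a=5 and f(t) = e^(9t): L{e^(45t)} = (1/5) · 1/((s/5)-9) = (1/5) · 5/(s-45) = 1/(s-45)

Final answer: 1/(s-45)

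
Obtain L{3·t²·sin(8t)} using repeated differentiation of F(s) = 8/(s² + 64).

F(s) = 8/(s² + 64). F'(s) = -16s/(s² + 64)². F''(s) = -16(64 - 3s²)/(s² + 64)³ = (48s² - 1024)/(s² + 64)³. So L{t²·sin(8t)} = (-1)² F''(s) = (48s² - 1024)/(s² + 64)³. Then L{3·t²·sin(8t)} = 3·(48s² - 1024)/(s² + 64)³ = (144s² - 3072)/(s² + 64)³

Final answer: (144s² - 3072)/(s² + 64)³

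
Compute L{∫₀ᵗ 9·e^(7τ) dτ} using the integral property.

L{∫₀ᵗ f(τ)dτ} = F(s)/s with F(s) = 9/(s-7), so L{∫₀ᵗ 9·e^(7τ) dτ} = 9/(s(s-7))

Final answer: 9/(s(s-7))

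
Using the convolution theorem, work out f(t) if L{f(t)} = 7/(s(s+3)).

7/(s(s+3)) = (7/s)·(1/(s+3)) = L{7}·L{e^(-3t)}. By convolution, f(t) = 7*e^(-3t) = ∫₀ᵗ 7·e^(-3τ) dτ = 7·(1 - e^(-3t))/3

Final answer: 7·(1 - e^(-3t))/3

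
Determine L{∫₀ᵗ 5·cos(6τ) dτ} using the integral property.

L{∫₀ᵗ f(τ)dτ} = F(s)/s with F(s) = 5s/(s² + 36), so the result is (5s/(s² + 36))/s = 5/(s² + 36)

Final answer: 5/(s² + 36)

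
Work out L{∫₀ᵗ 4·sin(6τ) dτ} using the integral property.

L{∫₀ᵗ f(τ)dτ} = F(s)/s with F(s) = 24/(s² + 36), so the result is (24/(s² + 36))/s = 24/(s(s² + 36))

Final answer: 24/(s(s² + 36))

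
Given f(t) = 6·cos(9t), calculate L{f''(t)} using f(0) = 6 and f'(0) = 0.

F(s) = 6s/(s² + 81). L{f''(t)} = s²F(s) - sf(0) - f'(0) = 6s³/(s² + 81) - 6s = (6s³ - 6s(s² + 81))/(s² + 81) = -486s/(s² + 81)

Final answer: -486s/(s² + 81)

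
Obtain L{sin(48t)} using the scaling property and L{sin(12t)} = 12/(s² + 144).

Using L{f(at)} = (1/a)F(s/a) with a=4: L{sin(48t)} = (1/4) · 12/((s/4)² + 144) = (1/4) · 12·16/(s² + 2304) = 48/(s² + 2304)

Final answer: 48/(s² + 2304)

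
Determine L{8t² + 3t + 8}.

L{8t² + 3t + 8} = 8·2/s³ + 3/s² + 8/s = 16/s³ + 3/s² + 8/s

Final answer: 16/s³ + 3/s² + 8/s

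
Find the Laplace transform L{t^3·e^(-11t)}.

L{t^n·e^(at)} = n!/(s-a)^(n+1), so L{t^3·e^(-11t)} = 6/(s+11)^4

Final answer: 6/(s+11)^4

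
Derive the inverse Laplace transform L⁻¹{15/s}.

L⁻¹{c/s} = c, so L⁻¹{15/s} = 15

Final answer: 15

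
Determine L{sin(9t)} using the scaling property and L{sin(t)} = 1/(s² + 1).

Using L{f(at)} = (1/a)F(s/a) with a=9: L{sin(9t)} = (1/9) · 1/((s/9)² + 1) = (1/9) · 1·81/(s² + 81) = 9/(s² + 81)

Final answer: 9/(s² + 81)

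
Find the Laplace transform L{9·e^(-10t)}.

L{e^(at)} = 1/(s-a), so L{e^(-10t)} = 1/(s+10). Then L{9·e^(-10t)} = 9/(s+10)

Final answer: 9/(s+10)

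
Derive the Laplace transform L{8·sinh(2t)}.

L{sinh(ωt)} = ω/(s² - ω²), so L{sinh(2t)} = 2/(s² - 4). Then L{8·sinh(2t)} = 8·2/(s² - 4) = 16/(s² - 4)

Final answer: 16/(s² - 4)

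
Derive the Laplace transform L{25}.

L{25} = 25 · L{1} = 25/s

Final answer: 25/s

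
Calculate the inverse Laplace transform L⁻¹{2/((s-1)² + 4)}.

Using frequency shift, L⁻¹{2/((s-1)² + 4)} = e^t·sin(2t)

Final answer: e^t·sin(2t)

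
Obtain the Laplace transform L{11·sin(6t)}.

L{sin(ωt)} = ω/(s² + ω²), so L{sin(6t)} = 6/(s² + 36). Then L{11·sin(6t)} = 11·6/(s² + 36) = 66/(s² + 36)

Final answer: 66/(s² + 36)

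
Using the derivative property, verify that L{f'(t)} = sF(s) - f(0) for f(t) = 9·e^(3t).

f'(t) = 27e^(3t). Direct: L{f'(t)} = 27/(s-3). Property: s·9/(s-3) - 9 = (9s - 9(s-3))/(s-3) = 27/(s-3). ✓

Final answer: 27/(s-3)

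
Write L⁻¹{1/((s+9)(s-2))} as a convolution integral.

1/((s+9)(s-2)) = (1/(s+9))·(1/(s-2)) = L{e^(-9t)}·L{e^(2t)}. So f(t) = e^(-9t)*e^(2t) = ∫₀ᵗ e^(-9τ)·e^(2(t-τ)) dτ

Final answer: ∫₀ᵗ e^(-9τ)·e^(2(t-τ)) dτ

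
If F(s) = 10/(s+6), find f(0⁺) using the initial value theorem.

f(0⁺) = lim_{s→∞} s·10/(s+6) = lim_{s→∞} 10s/(s+6) = 10

Final answer: 10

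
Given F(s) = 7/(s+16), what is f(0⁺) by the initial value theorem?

f(0⁺) = lim_{s→∞} s·7/(s+16) = lim_{s→∞} 7s/(s+16) = 7

Final answer: 7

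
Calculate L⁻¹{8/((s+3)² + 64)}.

Form: b/((s-a)² + b²) → e^(at)sin(bt). With a=-3, b=8

Final answer: e^(-3t)·sin(8t)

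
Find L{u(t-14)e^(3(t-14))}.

u(t-a)f(t-a) with f(t)=e^(3t). L{e^(3t)} = 1/(s-3). By time shift: e^(-14s)/(s-3)

Final answer: e^(-14s)/(s-3)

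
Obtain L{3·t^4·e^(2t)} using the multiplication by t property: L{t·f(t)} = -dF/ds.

Using L{t^n·e^(at)} = n!/(s-a)^(n+1), L{t^4·e^(2t)} = 24/(s-2)^5, so L{3·t^4·e^(2t)} = 3·24/(s-2)^5 = 72/(s-2)^5

Final answer: 72/(s-2)^5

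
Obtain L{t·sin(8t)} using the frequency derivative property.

L{sin(8t)} = 8/(s² + 64). By L{t·f(t)} = -F'(s): -d/ds[8/(s² + 64)] = -(8)·(-2s)/(s² + 64)² = 16s/(s² + 64)²

Final answer: 16s/(s² + 64)²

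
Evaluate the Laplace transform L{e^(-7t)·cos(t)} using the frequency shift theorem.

Frequency shift: L{e^(at)f(t)} = F(s-a). L{e^(-7t)·cos(t)} = (s+7)/((s+7)² + 1)

Final answer: (s+7)/((s+7)² + 1)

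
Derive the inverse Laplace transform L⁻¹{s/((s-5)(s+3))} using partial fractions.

Using partial fractions, f(t) = (5e^(5t) + 3e^(-3t))/8

Final answer: (5e^(5t) + 3e^(-3t))/8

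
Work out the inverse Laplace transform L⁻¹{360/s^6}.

L⁻¹{n!/s^(n+1)} = t^n with n=5. So L⁻¹{120/s^6} = t^5, and L⁻¹{360/s^6} = (360/120)·t^5 = 3·t^5

Final answer: 3·t^5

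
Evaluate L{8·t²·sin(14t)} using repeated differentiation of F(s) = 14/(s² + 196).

F(s) = 14/(s² + 196). F'(s) = -28s/(s² + 196)². F''(s) = -28(196 - 3s²)/(s² + 196)³ = (84s² - 5488)/(s² + 196)³. So L{t²·sin(14t)} = (-1)² F''(s) = (84s² - 5488)/(s² + 196)³. Then L{8·t²·sin(14t)} = 8·(84s² - 5488)/(s² + 196)³ = (672s² - 43904)/(s² + 196)³

Final answer: (672s² - 43904)/(s² + 196)³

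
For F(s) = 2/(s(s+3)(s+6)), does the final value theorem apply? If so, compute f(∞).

Poles of sF(s) = 2/((s+3)(s+6)) are at s = -3 and s = -6, both in the left half-plane. Theorem applies. f(∞) = lim_{s→0} sF(s) = 2/(3·6) = 1/9

Final answer: 1/9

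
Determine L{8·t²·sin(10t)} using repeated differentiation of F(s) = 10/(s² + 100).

F(s) = 10/(s² + 100). F'(s) = -20s/(s² + 100)². F''(s) = -20(100 - 3s²)/(s² + 100)³ = (60s² - 2000)/(s² + 100)³. So L{t²·sin(10t)} = (-1)² F''(s) = (60s² - 2000)/(s² + 100)³. Then L{8·t²·sin(10t)} = 8·(60s² - 2000)/(s² + 100)³ = (480s² - 16000)/(s² + 100)³

Final answer: (480s² - 16000)/(s² + 100)³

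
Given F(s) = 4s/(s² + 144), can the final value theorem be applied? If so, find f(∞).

The final value theorem requires all poles of sF(s) in the left half-plane. sF(s) = 4s²/(s² + 144) has poles at s = ±12i (imaginary axis). Theorem does NOT apply (oscillatory system).

Final answer: Not applicable (oscillatory)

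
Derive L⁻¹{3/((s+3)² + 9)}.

Form: b/((s-a)² + b²) → e^(at)sin(bt). With a=-3, b=3

Final answer: e^(-3t)·sin(3t)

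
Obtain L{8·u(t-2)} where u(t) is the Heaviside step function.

L{u(t-a)} = e^(-as)/s. Here a=2, so L{u(t-2)} = e^(-2s)/s, and L{8·u(t-2)} = 8·e^(-2s)/s

Final answer: 8·e^(-2s)/s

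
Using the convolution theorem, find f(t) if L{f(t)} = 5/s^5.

5/s^5 = (5/s)·(1/s^4) = L{5}·L{t^3/6}. By convolution, f(t) = 5*t^3/6 = ∫₀ᵗ 5·τ^3/6 dτ = 5·t^4/24

Final answer: 5·t^4/24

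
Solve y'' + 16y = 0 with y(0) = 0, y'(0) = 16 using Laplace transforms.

L{y''} + 16L{y} = 0. s²Y - 0 - 16 + 16Y = 0. Y(s² + 16) = 16. Y = (16)/(s² + 16). Inverting: y(t) = 4sin(4t)

Final answer: y(t) = 4sin(4t)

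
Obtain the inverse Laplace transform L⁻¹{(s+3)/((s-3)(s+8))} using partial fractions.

Using partial fractions, f(t) = (6e^(3t) + 5e^(-8t))/11

Final answer: (6e^(3t) + 5e^(-8t))/11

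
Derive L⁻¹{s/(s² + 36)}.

This is the form c·s/(s² + a²) with a = 6. L⁻¹ = cos(6t)

Final answer: cos(6t)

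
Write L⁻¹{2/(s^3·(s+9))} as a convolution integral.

2/(s^3·(s+9)) = (2/s^3)·(1/(s+9)) = L{t^2}·L{e^(-9t)}. So f(t) = t^2*e^(-9t) = ∫₀ᵗ τ^2·e^(-9(t-τ)) dτ

Final answer: ∫₀ᵗ τ^2·e^(-9(t-τ)) dτ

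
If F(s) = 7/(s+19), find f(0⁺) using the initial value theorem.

f(0⁺) = lim_{s→∞} s·7/(s+19) = lim_{s→∞} 7s/(s+19) = 7

Final answer: 7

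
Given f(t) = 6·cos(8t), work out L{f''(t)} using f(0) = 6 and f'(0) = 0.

F(s) = 6s/(s² + 64). L{f''(t)} = s²F(s) - sf(0) - f'(0) = 6s³/(s² + 64) - 6s = (6s³ - 6s(s² + 64))/(s² + 64) = -384s/(s² + 64)

Final answer: -384s/(s² + 64)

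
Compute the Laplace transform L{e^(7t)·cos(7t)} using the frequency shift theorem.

Frequency shift: L{e^(at)f(t)} = F(s-a). L{e^(7t)·cos(7t)} = (s-7)/((s-7)² + 49)

Final answer: (s-7)/((s-7)² + 49)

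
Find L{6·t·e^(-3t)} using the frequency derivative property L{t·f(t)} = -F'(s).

L{e^(-3t)} = 1/(s+3). By frequency derivative: L{t·e^(-3t)} = -d/ds[1/(s+3)] = -(-1)/(s+3)² = 1/(s+3)². Then L{6·t·e^(-3t)} = 6·1/(s+3)² = 6/(s+3)²

Final answer: 6/(s+3)²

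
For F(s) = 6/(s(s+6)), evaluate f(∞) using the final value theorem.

f(∞) = lim_{s→0} s·6/(s(s+6)) = lim_{s→0} 6/(s+6) = 6/6 = 1

Final answer: 1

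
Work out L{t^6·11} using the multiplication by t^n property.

L{11} = 11/s. d^1/ds^1[1/s] = -1/s². d^2/ds^2[1/s] = 2/s^3. d^3/ds^3[1/s] = -6/s^4. d^4/ds^4[1/s] = 24/s^5. d^5/ds^5[1/s] = -120/s^6. d^6/ds^6[1/s] = 720/s^7. So L{t^6} = (-1)^{6}·720/s^7 = 720/s^7. Then L{t^6·11} = 11·720/s^7 = 7920/s^7

Final answer: 7920/s^7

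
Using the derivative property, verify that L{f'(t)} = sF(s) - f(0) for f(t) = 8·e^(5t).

f'(t) = 40e^(5t). Direct: L{f'(t)} = 40/(s-5). Property: s·8/(s-5) - 8 = (8s - 8(s-5))/(s-5) = 40/(s-5). ✓

Final answer: 40/(s-5)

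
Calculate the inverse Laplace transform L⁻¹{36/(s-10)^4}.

L⁻¹{n!/(s-a)^(n+1)} = t^n·e^(at) with n=3, a=10. So L⁻¹{6/(s-10)^4} = t^3·e^(10t), and L⁻¹{36/(s-10)^4} = (36/6)·t^3·e^(10t) = 6·t^3·e^(10t)

Final answer: 6·t^3·e^(10t)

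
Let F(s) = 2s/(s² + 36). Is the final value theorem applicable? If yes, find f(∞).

The final value theorem requires all poles of sF(s) in the left half-plane. sF(s) = 2s²/(s² + 36) has poles at s = ±6i (imaginary axis). Theorem does NOT apply (oscillatory system).

Final answer: Not applicable (oscillatory)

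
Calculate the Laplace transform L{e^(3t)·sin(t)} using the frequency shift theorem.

Frequency shift: L{e^(at)f(t)} = F(s-a). L{e^(3t)·sin(t)} = 1/((s-3)² + 1)

Final answer: 1/((s-3)² + 1)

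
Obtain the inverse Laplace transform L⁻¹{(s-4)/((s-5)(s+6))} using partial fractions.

Using partial fractions, f(t) = (e^(5t) + 10e^(-6t))/11

Final answer: (e^(5t) + 10e^(-6t))/11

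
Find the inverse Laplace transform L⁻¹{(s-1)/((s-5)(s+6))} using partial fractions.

Using partial fractions, f(t) = (4e^(5t) + 7e^(-6t))/11

Final answer: (4e^(5t) + 7e^(-6t))/11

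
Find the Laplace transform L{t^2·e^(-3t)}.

L{t^n·e^(at)} = n!/(s-a)^(n+1), so L{t^2·e^(-3t)} = 2/(s+3)^3

Final answer: 2/(s+3)^3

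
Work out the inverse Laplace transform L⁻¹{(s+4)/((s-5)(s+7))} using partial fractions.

Using partial fractions, f(t) = (9e^(5t) + 3e^(-7t))/12

Final answer: (9e^(5t) + 3e^(-7t))/12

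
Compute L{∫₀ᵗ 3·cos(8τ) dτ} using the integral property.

L{∫₀ᵗ f(τ)dτ} = F(s)/s with F(s) = 3s/(s² + 64), so the result is (3s/(s² + 64))/s = 3/(s² + 64)

Final answer: 3/(s² + 64)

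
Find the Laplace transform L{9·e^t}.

L{e^(at)} = 1/(s-a), so L{e^t} = 1/(s-1). Then L{9·e^t} = 9/(s-1)

Final answer: 9/(s-1)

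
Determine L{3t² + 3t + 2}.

L{3t² + 3t + 2} = 3·2/s³ + 3/s² + 2/s = 6/s³ + 3/s² + 2/s

Final answer: 6/s³ + 3/s² + 2/s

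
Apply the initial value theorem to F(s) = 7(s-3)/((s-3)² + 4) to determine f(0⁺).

f(0⁺) = lim_{s→∞} sF(s) = lim_{s→∞} 7s(s-3)/((s-3)² + 4) = 7

Final answer: 7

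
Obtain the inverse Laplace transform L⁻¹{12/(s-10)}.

L⁻¹{1/(s-a)} = e^(at), so L⁻¹{1/(s-10)} = e^(10t), and L⁻¹{12/(s-10)} = 12·e^(10t)

Final answer: 12·e^(10t)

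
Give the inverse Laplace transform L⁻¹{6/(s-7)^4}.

L⁻¹{n!/(s-a)^(n+1)} = t^n·e^(at) with n=3, a=7. So L⁻¹{6/(s-7)^4} = t^3·e^(7t)

Final answer: t^3·e^(7t)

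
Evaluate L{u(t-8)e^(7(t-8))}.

u(t-a)f(t-a) with f(t)=e^(7t). L{e^(7t)} = 1/(s-7). By time shift: e^(-8s)/(s-7)

Final answer: e^(-8s)/(s-7)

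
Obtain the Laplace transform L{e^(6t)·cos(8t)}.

L{e^(at)·cos(ωt)} = (s-a)/((s-a)² + ω²), so L{e^(6t)·cos(8t)} = (s-6)/((s-6)² + 64)

Final answer: (s-6)/((s-6)² + 64)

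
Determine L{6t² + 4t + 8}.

L{6t² + 4t + 8} = 6·2/s³ + 4/s² + 8/s = 12/s³ + 4/s² + 8/s

Final answer: 12/s³ + 4/s² + 8/s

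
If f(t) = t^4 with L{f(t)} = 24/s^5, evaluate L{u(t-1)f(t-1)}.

Time shift theorem: L{u(t-a)f(t-a)} = e^(-as)F(s). Here a=1, F(s) = 24/s^5, so L{u(t-1)f(t-1)} = e^(-s)·24/s^5

Final answer: e^(-s)·24/s^5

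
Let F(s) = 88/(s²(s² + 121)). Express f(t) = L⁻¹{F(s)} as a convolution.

88/(s²(s² + 121)) = (1/s²)·(88/(s² + 121)) = L{t}·L{8·sin(11t)}. So f(t) = t*(8·sin(11t)) = ∫₀ᵗ 8τ·sin(11(t-τ)) dτ

Final answer: ∫₀ᵗ 8τ·sin(11(t-τ)) dτ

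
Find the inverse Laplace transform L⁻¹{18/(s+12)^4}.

L⁻¹{n!/(s-a)^(n+1)} = t^n·e^(at) with n=3, a=-12. So L⁻¹{6/(s+12)^4} = t^3·e^(-12t), and L⁻¹{18/(s+12)^4} = (18/6)·t^3·e^(-12t) = 3·t^3·e^(-12t)

Final answer: 3·t^3·e^(-12t)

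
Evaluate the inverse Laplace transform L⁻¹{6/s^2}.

L⁻¹{n!/s^(n+1)} = t^n with n=1. So L⁻¹{1/s^2} = t, and L⁻¹{6/s^2} = (6/1)·t = 6·t

Final answer: 6·t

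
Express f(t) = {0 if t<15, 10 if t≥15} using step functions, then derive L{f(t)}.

f(t) = 10·u(t-15). L{u(t-15)} = e^(-15s)/s, so L{f(t)} = 10·e^(-15s)/s

Final answer: 10·e^(-15s)/s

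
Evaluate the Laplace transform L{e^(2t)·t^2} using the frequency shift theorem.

L{e^(at)·t^n} = n!/(s-a)^(n+1), so L{e^(2t)·t^2} = 2/(s-2)^3

Final answer: 2/(s-2)^3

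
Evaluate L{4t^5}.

L{t^n} = n!/s^(n+1). So L{4t^5} = 4·5!/s^6 = 480/s^6

Final answer: 480/s^6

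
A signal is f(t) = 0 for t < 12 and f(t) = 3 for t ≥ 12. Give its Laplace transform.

f(t) = 3·u(t-12). L{u(t-12)} = e^(-12s)/s, so L{f(t)} = 3·e^(-12s)/s

Final answer: 3·e^(-12s)/s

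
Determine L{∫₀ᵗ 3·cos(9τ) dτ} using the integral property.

L{∫₀ᵗ f(τ)dτ} = F(s)/s with F(s) = 3s/(s² + 81), so the result is (3s/(s² + 81))/s = 3/(s² + 81)

Final answer: 3/(s² + 81)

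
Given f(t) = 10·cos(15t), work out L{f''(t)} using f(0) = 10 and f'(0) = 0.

F(s) = 10s/(s² + 225). L{f''(t)} = s²F(s) - sf(0) - f'(0) = 10s³/(s² + 225) - 10s = (10s³ - 10s(s² + 225))/(s² + 225) = -2250s/(s² + 225)

Final answer: -2250s/(s² + 225)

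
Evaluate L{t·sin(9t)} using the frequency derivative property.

L{sin(9t)} = 9/(s² + 81). By L{t·f(t)} = -F'(s): -d/ds[9/(s² + 81)] = -(9)·(-2s)/(s² + 81)² = 18s/(s² + 81)²

Final answer: 18s/(s² + 81)²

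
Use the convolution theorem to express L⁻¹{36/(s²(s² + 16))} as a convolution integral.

36/(s²(s² + 16)) = (1/s²)·(36/(s² + 16)) = L{t}·L{9·sin(4t)}. So f(t) = t*(9·sin(4t)) = ∫₀ᵗ 9τ·sin(4(t-τ)) dτ

Final answer: ∫₀ᵗ 9τ·sin(4(t-τ)) dτ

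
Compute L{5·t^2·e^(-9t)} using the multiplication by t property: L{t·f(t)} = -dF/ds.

Using L{t^n·e^(at)} = n!/(s-a)^(n+1), L{t^2·e^(-9t)} = 2/(s+9)^3, so L{5·t^2·e^(-9t)} = 5·2/(s+9)^3 = 10/(s+9)^3

Final answer: 10/(s+9)^3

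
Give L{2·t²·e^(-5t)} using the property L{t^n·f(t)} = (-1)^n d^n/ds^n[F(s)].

L{e^(-5t)} = 1/(s+5). d/ds[1/(s+5)] = -1/(s+5)². d²/ds²[1/(s+5)] = 2/(s+5)³. So L{t²·e^(-5t)} = (-1)² · 2/(s+5)³ = 2/(s+5)³. Then L{2·t²·e^(-5t)} = 2·2/(s+5)³ = 4/(s+5)³

Final answer: 4/(s+5)³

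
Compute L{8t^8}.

L{t^n} = n!/s^(n+1). So L{8t^8} = 8·8!/s^9 = 322560/s^9

Final answer: 322560/s^9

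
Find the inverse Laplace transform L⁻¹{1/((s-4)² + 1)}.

Using frequency shift, L⁻¹{1/((s-4)² + 1)} = e^(4t)·sin(t)

Final answer: e^(4t)·sin(t)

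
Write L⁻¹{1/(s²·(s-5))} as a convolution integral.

1/(s²·(s-5)) = (1/s^2)·(1/(s-5)) = L{t}·L{e^(5t)}. So f(t) = t*e^(5t) = ∫₀ᵗ τ·e^(5(t-τ)) dτ

Final answer: ∫₀ᵗ τ·e^(5(t-τ)) dτ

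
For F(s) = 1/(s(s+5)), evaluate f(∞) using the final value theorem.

f(∞) = lim_{s→0} s·1/(s(s+5)) = lim_{s→0} 1/(s+5) = 1/5 = 1/5

Final answer: 1/5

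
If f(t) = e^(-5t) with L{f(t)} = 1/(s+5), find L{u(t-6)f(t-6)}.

Time shift theorem: L{u(t-a)f(t-a)} = e^(-as)F(s). Here a=6, F(s) = 1/(s+5), so L{u(t-6)f(t-6)} = e^(-6s)·1/(s+5)

Final answer: e^(-6s)·1/(s+5)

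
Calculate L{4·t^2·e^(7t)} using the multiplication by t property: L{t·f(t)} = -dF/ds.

Using L{t^n·e^(at)} = n!/(s-a)^(n+1), L{t^2·e^(7t)} = 2/(s-7)^3, so L{4·t^2·e^(7t)} = 4·2/(s-7)^3 = 8/(s-7)^3

Final answer: 8/(s-7)^3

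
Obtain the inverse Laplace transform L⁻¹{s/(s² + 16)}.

L⁻¹{s/(s² + 16)} = cos(4t)

Final answer: cos(4t)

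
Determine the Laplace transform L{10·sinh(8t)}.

L{sinh(ωt)} = ω/(s² - ω²), so L{sinh(8t)} = 8/(s² - 64). Then L{10·sinh(8t)} = 10·8/(s² - 64) = 80/(s² - 64)

Final answer: 80/(s² - 64)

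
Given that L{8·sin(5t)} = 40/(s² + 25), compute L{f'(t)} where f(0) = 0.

L{f'(t)} = s·F(s) - f(0) = s·40/(s² + 25) - 0 = 40s/(s² + 25)

Final answer: 40s/(s² + 25)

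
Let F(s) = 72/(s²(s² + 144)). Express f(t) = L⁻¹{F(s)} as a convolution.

72/(s²(s² + 144)) = (1/s²)·(72/(s² + 144)) = L{t}·L{6·sin(12t)}. So f(t) = t*(6·sin(12t)) = ∫₀ᵗ 6τ·sin(12(t-τ)) dτ

Final answer: ∫₀ᵗ 6τ·sin(12(t-τ)) dτ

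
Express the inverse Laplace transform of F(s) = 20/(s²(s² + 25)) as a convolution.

20/(s²(s² + 25)) = (1/s²)·(20/(s² + 25)) = L{t}·L{4·sin(5t)}. So f(t) = t*(4·sin(5t)) = ∫₀ᵗ 4τ·sin(5(t-τ)) dτ

Final answer: ∫₀ᵗ 4τ·sin(5(t-τ)) dτ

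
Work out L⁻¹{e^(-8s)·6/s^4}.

L⁻¹{6/s^4} = t^3. By the time shift theorem, L⁻¹{e^(-as)F(s)} = u(t-a)f(t-a) with a=8, so L⁻¹{e^(-8s)·6/s^4} = u(t-8)·(t-8)^3

Final answer: u(t-8)·(t-8)^3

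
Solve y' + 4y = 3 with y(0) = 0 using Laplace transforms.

sY + 4Y = 3/s. Y = 3/(s(s+4)). Partial fractions: Y = 3/4/s - 3/4/(s+4)

Final answer: y(t) = 3/4(1 - e^(-4t))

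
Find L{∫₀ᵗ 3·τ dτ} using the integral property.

L{∫₀ᵗ f(τ)dτ} = F(s)/s with f(t) = 3t. F(s) = 3/s^2, so L{∫₀ᵗ 3·τ dτ} = (3/s^2)/s = 3/s^3. (Check: ∫₀ᵗ 3·τ dτ = 3t^2/2.)

Final answer: 3/s^3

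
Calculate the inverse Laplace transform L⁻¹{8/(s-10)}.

L⁻¹{1/(s-a)} = e^(at), so L⁻¹{1/(s-10)} = e^(10t), and L⁻¹{8/(s-10)} = 8·e^(10t)

Final answer: 8·e^(10t)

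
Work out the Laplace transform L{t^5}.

L{t^n} = n!/s^(n+1), so L{t^5} = 120/s^6

Final answer: 120/s^6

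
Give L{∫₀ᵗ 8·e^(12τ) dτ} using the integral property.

L{∫₀ᵗ f(τ)dτ} = F(s)/s with F(s) = 8/(s-12), so L{∫₀ᵗ 8·e^(12τ) dτ} = 8/(s(s-12))

Final answer: 8/(s(s-12))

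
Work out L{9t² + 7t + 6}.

L{9t² + 7t + 6} = 9·2/s³ + 7/s² + 6/s = 18/s³ + 7/s² + 6/s

Final answer: 18/s³ + 7/s² + 6/s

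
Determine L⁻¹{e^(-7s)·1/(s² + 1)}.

L⁻¹{1/(s² + 1)} = sin(t). By the time shift theorem, L⁻¹{e^(-as)F(s)} = u(t-a)f(t-a) with a=7, so L⁻¹{e^(-7s)·1/(s² + 1)} = u(t-7)·sin((t-7))

Final answer: u(t-7)·sin((t-7))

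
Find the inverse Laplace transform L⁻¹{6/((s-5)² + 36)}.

Using frequency shift, L⁻¹{6/((s-5)² + 36)} = e^(5t)·sin(6t)

Final answer: e^(5t)·sin(6t)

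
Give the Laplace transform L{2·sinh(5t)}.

L{sinh(ωt)} = ω/(s² - ω²), so L{sinh(5t)} = 5/(s² - 25). Then L{2·sinh(5t)} = 2·5/(s² - 25) = 10/(s² - 25)

Final answer: 10/(s² - 25)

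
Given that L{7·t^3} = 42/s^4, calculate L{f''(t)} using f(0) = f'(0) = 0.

L{f''(t)} = s²F(s) - sf(0) - f'(0) = s²·42/s^4 - 0 - 0 = 42/s^2

Final answer: 42/s^2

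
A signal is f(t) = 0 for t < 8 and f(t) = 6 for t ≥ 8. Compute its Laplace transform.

f(t) = 6·u(t-8). L{u(t-8)} = e^(-8s)/s, so L{f(t)} = 6·e^(-8s)/s

Final answer: 6·e^(-8s)/s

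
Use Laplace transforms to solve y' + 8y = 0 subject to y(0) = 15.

L{y'} + 8L{y} = 0. sY - 15 + 8Y = 0. Y(s+8) = 15. Y = 15/(s+8)

Final answer: y(t) = 15e^(-8t)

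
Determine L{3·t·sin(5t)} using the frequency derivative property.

L{sin(5t)} = 5/(s² + 25). By L{t·f(t)} = -F'(s): -d/ds[5/(s² + 25)] = -(5)·(-2s)/(s² + 25)² = 10s/(s² + 25)². Then L{3·t·sin(5t)} = 3·10s/(s² + 25)² = 30s/(s² + 25)²

Final answer: 30s/(s² + 25)²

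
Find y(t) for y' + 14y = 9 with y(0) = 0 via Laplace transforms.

sY + 14Y = 9/s. Y = 9/(s(s+14)). Partial fractions: Y = 9/14/s - 9/14/(s+14)

Final answer: y(t) = 9/14(1 - e^(-14t))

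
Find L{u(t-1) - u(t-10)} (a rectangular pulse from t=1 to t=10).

L{u(t-a)} = e^(-as)/s. L{u(t-1) - u(t-10)} = (e^(-s) - e^(-10s))/s

Final answer: (e^(-s) - e^(-10s))/s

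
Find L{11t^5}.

L{t^n} = n!/s^(n+1). So L{11t^5} = 11·5!/s^6 = 1320/s^6

Final answer: 1320/s^6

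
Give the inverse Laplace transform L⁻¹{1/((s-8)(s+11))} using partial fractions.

Decompose: A/(s-8) + B/(s+11). A = 1/19, B = -1/19. f(t) = (e^(8t) - e^(-11t))/19

Final answer: (e^(8t) - e^(-11t))/19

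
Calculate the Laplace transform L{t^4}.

L{t^n} = n!/s^(n+1), so L{t^4} = 24/s^5

Final answer: 24/s^5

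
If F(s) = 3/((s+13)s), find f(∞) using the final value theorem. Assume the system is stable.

f(∞) = lim_{s→0} sF(s) = lim_{s→0} 3/(s+13) = 3/13

Final answer: 3/13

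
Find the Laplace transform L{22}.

L{22} = 22 · L{1} = 22/s

Final answer: 22/s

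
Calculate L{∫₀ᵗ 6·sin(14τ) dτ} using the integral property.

L{∫₀ᵗ f(τ)dτ} = F(s)/s with F(s) = 84/(s² + 196), so the result is (84/(s² + 196))/s = 84/(s(s² + 196))

Final answer: 84/(s(s² + 196))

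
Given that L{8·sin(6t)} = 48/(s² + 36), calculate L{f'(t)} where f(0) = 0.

L{f'(t)} = s·F(s) - f(0) = s·48/(s² + 36) - 0 = 48s/(s² + 36)

Final answer: 48s/(s² + 36)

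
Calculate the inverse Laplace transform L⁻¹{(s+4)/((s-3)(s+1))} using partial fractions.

Using partial fractions, f(t) = (7e^(3t) - 3e^(-t))/4

Final answer: (7e^(3t) - 3e^(-t))/4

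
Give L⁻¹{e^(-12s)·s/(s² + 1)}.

L⁻¹{s/(s² + 1)} = cos(t). By the time shift theorem, L⁻¹{e^(-as)F(s)} = u(t-a)f(t-a) with a=12, so L⁻¹{e^(-12s)·s/(s² + 1)} = u(t-12)·cos((t-12))

Final answer: u(t-12)·cos((t-12))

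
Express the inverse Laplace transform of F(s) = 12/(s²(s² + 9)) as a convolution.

12/(s²(s² + 9)) = (1/s²)·(12/(s² + 9)) = L{t}·L{4·sin(3t)}. So f(t) = t*(4·sin(3t)) = ∫₀ᵗ 4τ·sin(3(t-τ)) dτ

Final answer: ∫₀ᵗ 4τ·sin(3(t-τ)) dτ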